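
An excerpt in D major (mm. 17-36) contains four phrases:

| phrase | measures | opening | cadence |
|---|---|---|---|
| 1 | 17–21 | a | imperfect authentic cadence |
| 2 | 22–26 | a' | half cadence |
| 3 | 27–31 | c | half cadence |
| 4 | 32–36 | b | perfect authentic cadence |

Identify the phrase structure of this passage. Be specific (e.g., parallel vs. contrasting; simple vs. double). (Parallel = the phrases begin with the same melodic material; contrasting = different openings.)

contrasting double period

Four phrases in two halves: the first half (bars 17–26) ends with a half cadence, the second (measures 27–36) with a perfect authentic cadence — a large antecedent–consequent pair, i.e. a double period.
Phrase 3 begins with different material from phrase 1, making it contrasting.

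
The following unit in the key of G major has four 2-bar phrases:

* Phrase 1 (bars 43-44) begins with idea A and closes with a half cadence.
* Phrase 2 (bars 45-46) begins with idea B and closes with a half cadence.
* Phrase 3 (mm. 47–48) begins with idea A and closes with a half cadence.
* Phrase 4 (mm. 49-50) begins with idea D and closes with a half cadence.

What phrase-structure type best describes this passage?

Phrase 4 ends with a half cadence, no stronger than phrase 2's half cadence, so the four phrases do not form a double period; nor do phrases 3–4 duplicate 1–2, so it is not a repeated period. With no phrase reaching a conclusive cadence, the passage is a phrase group.

phrase group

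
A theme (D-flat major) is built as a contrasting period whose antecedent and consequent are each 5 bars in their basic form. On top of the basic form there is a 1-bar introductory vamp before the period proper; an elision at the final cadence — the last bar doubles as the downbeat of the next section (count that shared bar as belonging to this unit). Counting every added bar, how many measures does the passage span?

Basic contrasting period: 5 + 5 = 10 bars.
10 (basic form) + 1 (introduction) = 11.
The elision shares a bar with the next section but does not change this unit's count.

11 measures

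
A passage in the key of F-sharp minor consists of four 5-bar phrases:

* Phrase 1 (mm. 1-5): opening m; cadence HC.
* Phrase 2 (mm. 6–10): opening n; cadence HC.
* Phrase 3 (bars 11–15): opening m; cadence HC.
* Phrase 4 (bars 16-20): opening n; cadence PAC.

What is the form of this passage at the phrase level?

parallel double period

Four phrases in two halves: the first half (measures 1-10) ends with a half cadence, the second (mm. 11–20) with a perfect authentic cadence — a large antecedent–consequent pair, i.e. a double period.
Phrase 3 begins with the same material as phrase 1, making it parallel.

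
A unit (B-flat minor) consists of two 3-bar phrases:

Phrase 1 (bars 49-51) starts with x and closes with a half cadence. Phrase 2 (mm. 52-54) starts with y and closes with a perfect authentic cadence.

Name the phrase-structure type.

Phrase 1 ends with a half cadence (weaker) and phrase 2 with a perfect authentic cadence (stronger): antecedent + consequent = a period.
The two phrases open with different material (x / y), so the period is contrasting.

contrasting period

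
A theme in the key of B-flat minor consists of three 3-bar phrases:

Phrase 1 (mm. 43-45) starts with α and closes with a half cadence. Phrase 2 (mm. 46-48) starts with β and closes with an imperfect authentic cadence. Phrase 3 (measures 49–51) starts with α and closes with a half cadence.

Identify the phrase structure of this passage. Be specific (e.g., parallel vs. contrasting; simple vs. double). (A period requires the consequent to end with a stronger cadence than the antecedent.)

The final phrase closes with a half cadence, which is not stronger than the preceding imperfect authentic cadence; the 3 phrases lack an overall antecedent–consequent design and so form a phrase group.

phrase group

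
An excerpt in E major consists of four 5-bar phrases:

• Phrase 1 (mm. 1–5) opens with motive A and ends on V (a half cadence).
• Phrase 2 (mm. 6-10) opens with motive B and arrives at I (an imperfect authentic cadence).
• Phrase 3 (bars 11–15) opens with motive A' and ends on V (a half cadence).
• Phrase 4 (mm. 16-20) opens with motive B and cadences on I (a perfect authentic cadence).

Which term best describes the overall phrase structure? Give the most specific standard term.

parallel double period

Four phrases in two halves: the first half (bars 1–10) ends with an imperfect authentic cadence, the second (mm. 11–20) with a perfect authentic cadence — a large antecedent–consequent pair, i.e. a double period.
Phrase 3 begins with the same material as phrase 1, making it parallel.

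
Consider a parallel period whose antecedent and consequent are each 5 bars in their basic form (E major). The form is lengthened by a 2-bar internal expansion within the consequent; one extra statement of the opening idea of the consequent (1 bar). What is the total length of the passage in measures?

13 measures

Basic parallel period: 5 + 5 = 10 bars.
10 (basic form) + 2 (internal expansion) + 1 (extra statement) = 13.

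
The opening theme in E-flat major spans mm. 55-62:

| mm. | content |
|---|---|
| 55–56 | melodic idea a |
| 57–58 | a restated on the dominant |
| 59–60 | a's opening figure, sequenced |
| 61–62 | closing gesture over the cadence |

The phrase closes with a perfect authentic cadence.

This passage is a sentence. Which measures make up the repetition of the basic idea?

The presentation of a sentence is the basic idea (bars 55-56) plus its repetition (measures 57-58); the repetition of the basic idea is therefore measures 57-58.

measures 57–58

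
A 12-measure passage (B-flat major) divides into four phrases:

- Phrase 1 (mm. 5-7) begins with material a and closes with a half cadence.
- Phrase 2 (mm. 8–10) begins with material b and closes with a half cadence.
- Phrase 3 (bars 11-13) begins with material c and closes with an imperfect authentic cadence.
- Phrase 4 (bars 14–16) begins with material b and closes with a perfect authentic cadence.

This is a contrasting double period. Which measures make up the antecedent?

measures 5–10

In a double period the first pair of phrases (ending half cadence) is the large antecedent and the second pair (ending perfect authentic cadence) is the large consequent; the antecedent is measures 5–10.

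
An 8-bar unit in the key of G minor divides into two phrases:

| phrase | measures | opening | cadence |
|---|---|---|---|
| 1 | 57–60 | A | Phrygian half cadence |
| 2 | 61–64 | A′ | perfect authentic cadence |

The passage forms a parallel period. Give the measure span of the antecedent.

measures 57–60

The phrase ending with the weaker cadence (Phrygian half cadence) is the antecedent; the one ending more conclusively (perfect authentic cadence) is the consequent. The antecedent is measures 57–60.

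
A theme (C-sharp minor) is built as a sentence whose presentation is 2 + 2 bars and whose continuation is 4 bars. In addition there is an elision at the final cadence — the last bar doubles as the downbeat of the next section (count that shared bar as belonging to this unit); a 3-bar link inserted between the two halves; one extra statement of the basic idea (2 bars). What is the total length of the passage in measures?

Basic sentence: 2 + 2 + 4 = 8 bars.
8 (basic form) + 3 (link) + 2 (extra statement) = 13.
The elision shares a bar with the next section but does not change this unit's count.

13 measures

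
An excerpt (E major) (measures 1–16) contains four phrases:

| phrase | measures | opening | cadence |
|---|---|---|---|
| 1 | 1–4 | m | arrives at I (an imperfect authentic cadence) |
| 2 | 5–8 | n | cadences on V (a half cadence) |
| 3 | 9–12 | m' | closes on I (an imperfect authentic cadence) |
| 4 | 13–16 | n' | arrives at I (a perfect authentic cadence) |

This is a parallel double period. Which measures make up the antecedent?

In a double period the first pair of phrases (ending half cadence) is the large antecedent and the second pair (ending perfect authentic cadence) is the large consequent; the antecedent is measures 1–8.

measures 1–8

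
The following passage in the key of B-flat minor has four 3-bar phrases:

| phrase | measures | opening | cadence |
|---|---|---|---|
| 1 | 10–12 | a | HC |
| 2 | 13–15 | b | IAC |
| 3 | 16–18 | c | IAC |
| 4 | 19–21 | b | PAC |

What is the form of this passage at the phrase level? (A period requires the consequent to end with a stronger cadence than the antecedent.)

Four phrases in two halves: the first half (mm. 10–15) ends with an imperfect authentic cadence, the second (bars 16–21) with a perfect authentic cadence — a large antecedent–consequent pair, i.e. a double period.
Phrase 3 begins with different material from phrase 1, making it contrasting.

contrasting double period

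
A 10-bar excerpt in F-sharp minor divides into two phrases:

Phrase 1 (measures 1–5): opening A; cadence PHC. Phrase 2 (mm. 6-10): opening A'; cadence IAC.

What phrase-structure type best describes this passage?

Phrase 1 ends with a Phrygian half cadence (weaker) and phrase 2 with an imperfect authentic cadence (stronger): antecedent + consequent = a period.
The two phrases open with the same material (A / A'), so the period is parallel.

parallel period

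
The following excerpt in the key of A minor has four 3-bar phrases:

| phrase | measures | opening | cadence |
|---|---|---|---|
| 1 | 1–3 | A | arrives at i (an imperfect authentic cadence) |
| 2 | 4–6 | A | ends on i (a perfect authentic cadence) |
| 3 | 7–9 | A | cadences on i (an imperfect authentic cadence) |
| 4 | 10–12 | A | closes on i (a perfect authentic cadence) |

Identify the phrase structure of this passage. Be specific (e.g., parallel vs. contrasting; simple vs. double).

The cadence pattern IAC–PAC–IAC–PAC is weak–strong twice, and phrases 3–4 restate phrases 1–2: a period heard twice, not a double period (which would end weakly at phrase 2).

repeated period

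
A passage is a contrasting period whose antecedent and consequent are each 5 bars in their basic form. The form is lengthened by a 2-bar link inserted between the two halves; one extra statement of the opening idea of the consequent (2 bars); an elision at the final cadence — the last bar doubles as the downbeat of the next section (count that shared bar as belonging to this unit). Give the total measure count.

14 measures

Basic contrasting period: 5 + 5 = 10 bars.
10 (basic form) + 2 (link) + 2 (extra statement) = 14.
The elision shares a bar with the next section but does not change this unit's count.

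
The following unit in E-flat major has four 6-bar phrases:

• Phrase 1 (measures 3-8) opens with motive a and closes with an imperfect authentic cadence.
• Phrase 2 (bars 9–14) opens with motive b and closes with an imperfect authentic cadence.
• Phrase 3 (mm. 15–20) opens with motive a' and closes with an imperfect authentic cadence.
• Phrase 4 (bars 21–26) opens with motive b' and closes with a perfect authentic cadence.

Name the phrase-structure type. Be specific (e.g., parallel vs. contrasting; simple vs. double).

Four phrases in two halves: the first half (measures 3-14) ends with an imperfect authentic cadence, the second (mm. 15-26) with a perfect authentic cadence — a large antecedent–consequent pair, i.e. a double period.
Phrase 3 begins with the same material as phrase 1, making it parallel.

parallel double period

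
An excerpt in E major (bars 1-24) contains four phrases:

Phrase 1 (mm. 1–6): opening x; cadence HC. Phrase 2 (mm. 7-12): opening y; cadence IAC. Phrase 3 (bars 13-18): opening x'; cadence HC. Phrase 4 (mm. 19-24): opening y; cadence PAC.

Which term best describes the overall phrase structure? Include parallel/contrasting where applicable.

Four phrases in two halves: the first half (mm. 1–12) ends with an imperfect authentic cadence, the second (mm. 13–24) with a perfect authentic cadence — a large antecedent–consequent pair, i.e. a double period.
Phrase 3 begins with the same material as phrase 1, making it parallel.

parallel double period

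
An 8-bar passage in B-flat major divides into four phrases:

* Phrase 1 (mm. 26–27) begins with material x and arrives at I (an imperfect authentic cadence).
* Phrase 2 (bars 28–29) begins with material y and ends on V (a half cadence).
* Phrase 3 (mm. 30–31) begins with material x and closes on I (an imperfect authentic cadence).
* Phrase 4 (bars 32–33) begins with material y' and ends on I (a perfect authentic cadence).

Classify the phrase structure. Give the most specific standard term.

parallel double period

Four phrases in two halves: the first half (mm. 26–29) ends with a half cadence, the second (bars 30–33) with a perfect authentic cadence — a large antecedent–consequent pair, i.e. a double period.
Phrase 3 begins with the same material as phrase 1, making it parallel.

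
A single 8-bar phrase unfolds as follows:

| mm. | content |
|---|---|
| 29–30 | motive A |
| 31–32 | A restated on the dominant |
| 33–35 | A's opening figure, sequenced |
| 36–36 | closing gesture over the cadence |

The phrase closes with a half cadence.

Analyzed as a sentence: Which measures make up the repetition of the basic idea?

The presentation of a sentence is the basic idea (measures 29–30) plus its repetition (measures 31–32); the repetition of the basic idea is therefore measures 31–32.

measures 31–32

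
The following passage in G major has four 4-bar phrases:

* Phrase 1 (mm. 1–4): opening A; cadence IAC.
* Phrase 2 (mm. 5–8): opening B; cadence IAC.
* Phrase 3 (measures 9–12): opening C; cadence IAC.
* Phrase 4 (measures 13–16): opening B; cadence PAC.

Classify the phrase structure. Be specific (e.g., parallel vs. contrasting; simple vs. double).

contrasting double period

Four phrases in two halves: the first half (mm. 1-8) ends with an imperfect authentic cadence, the second (mm. 9–16) with a perfect authentic cadence — a large antecedent–consequent pair, i.e. a double period.
Phrase 3 begins with different material from phrase 1, making it contrasting.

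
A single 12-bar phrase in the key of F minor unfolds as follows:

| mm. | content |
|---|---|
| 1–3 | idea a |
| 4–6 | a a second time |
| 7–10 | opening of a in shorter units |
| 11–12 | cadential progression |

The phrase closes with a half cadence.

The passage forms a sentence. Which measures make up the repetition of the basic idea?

measures 4–6

The presentation of a sentence is the basic idea (bars 1–3) plus its repetition (mm. 4-6); the repetition of the basic idea is therefore mm. 4–6.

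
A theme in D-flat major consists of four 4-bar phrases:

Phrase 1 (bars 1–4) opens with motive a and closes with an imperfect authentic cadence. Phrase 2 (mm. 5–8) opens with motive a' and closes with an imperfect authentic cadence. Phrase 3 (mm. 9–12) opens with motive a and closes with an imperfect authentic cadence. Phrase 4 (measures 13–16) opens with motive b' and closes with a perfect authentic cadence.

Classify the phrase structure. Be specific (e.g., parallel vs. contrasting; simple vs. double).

Four phrases in two halves: the first half (mm. 1–8) ends with an imperfect authentic cadence, the second (measures 9-16) with a perfect authentic cadence — a large antecedent–consequent pair, i.e. a double period.
Phrase 3 begins with the same material as phrase 1, making it parallel.

parallel double period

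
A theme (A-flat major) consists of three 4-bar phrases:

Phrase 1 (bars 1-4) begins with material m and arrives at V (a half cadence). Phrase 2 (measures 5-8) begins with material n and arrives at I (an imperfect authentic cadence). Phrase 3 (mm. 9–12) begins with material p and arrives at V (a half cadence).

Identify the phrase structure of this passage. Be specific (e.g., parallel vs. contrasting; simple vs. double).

The final phrase closes with a half cadence, which is not stronger than the preceding imperfect authentic cadence; the 3 phrases lack an overall antecedent–consequent design and so form a phrase group.

phrase group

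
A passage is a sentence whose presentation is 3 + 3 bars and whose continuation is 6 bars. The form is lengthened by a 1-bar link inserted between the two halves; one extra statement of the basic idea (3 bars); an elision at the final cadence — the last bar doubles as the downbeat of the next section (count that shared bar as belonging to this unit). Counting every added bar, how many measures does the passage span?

16 measures

Basic sentence: 3 + 3 + 6 = 12 bars.
12 (basic form) + 1 (link) + 3 (extra statement) = 16.
The elision shares a bar with the next section but does not change this unit's count.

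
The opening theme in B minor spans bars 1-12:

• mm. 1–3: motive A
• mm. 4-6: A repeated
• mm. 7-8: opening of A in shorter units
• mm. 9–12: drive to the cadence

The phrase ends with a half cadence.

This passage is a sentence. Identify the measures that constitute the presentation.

The presentation of a sentence is the basic idea (bars 1-3) plus its repetition (bars 4–6); the presentation is therefore mm. 1–6.

measures 1–6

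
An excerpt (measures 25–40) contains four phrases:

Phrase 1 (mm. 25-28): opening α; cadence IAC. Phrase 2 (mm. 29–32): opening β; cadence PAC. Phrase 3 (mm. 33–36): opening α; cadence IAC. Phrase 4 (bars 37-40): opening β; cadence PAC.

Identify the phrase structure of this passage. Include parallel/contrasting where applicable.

The cadence pattern IAC–PAC–IAC–PAC is weak–strong twice, and phrases 3–4 restate phrases 1–2: a period heard twice, not a double period (which would end weakly at phrase 2).

repeated period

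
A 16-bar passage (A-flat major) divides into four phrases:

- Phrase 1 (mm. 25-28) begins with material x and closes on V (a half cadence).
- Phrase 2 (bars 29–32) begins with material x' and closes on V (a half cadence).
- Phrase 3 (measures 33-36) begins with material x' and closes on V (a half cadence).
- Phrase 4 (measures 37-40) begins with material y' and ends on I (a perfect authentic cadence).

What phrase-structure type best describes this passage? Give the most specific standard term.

parallel double period

Four phrases in two halves: the first half (mm. 25-32) ends with a half cadence, the second (bars 33-40) with a perfect authentic cadence — a large antecedent–consequent pair, i.e. a double period.
Phrase 3 begins with the same material as phrase 1, making it parallel.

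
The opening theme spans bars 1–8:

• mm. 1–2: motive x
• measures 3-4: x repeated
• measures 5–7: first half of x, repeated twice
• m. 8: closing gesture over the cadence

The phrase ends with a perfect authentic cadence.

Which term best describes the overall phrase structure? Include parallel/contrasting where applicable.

Basic idea (measures 1-2) + its repetition (mm. 3–4) form the presentation; fragmentation and cadence (measures 5–8) form the continuation — the 8-bar whole is a sentence.

sentence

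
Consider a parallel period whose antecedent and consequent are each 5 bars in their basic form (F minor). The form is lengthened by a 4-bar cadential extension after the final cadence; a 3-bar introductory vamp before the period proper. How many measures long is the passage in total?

Basic parallel period: 5 + 5 = 10 bars.
10 (basic form) + 4 (cadential extension) + 3 (introduction) = 17.

17 measures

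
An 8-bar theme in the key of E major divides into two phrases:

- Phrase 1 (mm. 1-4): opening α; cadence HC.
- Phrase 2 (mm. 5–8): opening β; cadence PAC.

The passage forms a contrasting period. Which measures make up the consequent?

measures 5–8

The phrase ending with the weaker cadence (half cadence) is the antecedent; the one ending more conclusively (perfect authentic cadence) is the consequent. The consequent is measures 5–8.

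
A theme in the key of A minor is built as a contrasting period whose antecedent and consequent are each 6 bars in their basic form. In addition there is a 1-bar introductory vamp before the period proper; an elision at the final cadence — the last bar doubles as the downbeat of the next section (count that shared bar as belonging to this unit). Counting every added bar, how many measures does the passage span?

13 measures

Basic contrasting period: 6 + 6 = 12 bars.
12 (basic form) + 1 (introduction) = 13.
The elision shares a bar with the next section but does not change this unit's count.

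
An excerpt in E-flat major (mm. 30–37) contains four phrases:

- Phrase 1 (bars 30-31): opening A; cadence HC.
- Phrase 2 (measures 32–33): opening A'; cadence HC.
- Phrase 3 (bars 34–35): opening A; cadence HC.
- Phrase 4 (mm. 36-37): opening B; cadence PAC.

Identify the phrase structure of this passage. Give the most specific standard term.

parallel double period

Four phrases in two halves: the first half (measures 30–33) ends with a half cadence, the second (mm. 34-37) with a perfect authentic cadence — a large antecedent–consequent pair, i.e. a double period.
Phrase 3 begins with the same material as phrase 1, making it parallel.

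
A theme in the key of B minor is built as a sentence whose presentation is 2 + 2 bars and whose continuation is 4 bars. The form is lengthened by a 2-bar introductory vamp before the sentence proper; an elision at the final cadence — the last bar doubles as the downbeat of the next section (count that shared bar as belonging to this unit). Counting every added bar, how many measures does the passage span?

Basic sentence: 2 + 2 + 4 = 8 bars.
8 (basic form) + 2 (introduction) = 10.
The elision shares a bar with the next section but does not change this unit's count.

10 measures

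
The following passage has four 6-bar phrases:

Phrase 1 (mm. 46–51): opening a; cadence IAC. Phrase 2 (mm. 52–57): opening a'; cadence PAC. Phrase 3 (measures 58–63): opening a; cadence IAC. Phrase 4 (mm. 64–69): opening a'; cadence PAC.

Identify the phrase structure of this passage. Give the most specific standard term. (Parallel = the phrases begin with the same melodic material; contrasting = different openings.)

The cadence pattern IAC–PAC–IAC–PAC is weak–strong twice, and phrases 3–4 restate phrases 1–2: a period heard twice, not a double period (which would end weakly at phrase 2).

repeated period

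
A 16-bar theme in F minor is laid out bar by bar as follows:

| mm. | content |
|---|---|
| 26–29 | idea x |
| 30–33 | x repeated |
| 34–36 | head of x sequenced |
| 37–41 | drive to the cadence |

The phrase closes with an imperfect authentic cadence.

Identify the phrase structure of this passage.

sentence

Basic idea (bars 26–29) + its repetition (mm. 30–33) form the presentation; fragmentation and cadence (mm. 34-41) form the continuation — the 16-bar whole is a sentence.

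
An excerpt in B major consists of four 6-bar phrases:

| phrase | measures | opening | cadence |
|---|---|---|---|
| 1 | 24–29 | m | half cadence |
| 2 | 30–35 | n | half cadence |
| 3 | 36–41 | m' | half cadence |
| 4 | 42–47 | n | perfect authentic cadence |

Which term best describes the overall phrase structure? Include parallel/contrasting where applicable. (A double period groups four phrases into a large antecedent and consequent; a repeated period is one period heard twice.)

Four phrases in two halves: the first half (measures 24–35) ends with a half cadence, the second (mm. 36–47) with a perfect authentic cadence — a large antecedent–consequent pair, i.e. a double period.
Phrase 3 begins with the same material as phrase 1, making it parallel.

parallel double period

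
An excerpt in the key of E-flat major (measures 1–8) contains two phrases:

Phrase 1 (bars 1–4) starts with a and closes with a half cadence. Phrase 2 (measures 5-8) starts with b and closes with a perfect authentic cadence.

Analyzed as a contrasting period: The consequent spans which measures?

measures 5–8

The antecedent is the phrase ending with the weaker cadence (half cadence, phrase 1) and the consequent the one ending more conclusively (perfect authentic cadence, phrase 2); the consequent is mm. 5–8.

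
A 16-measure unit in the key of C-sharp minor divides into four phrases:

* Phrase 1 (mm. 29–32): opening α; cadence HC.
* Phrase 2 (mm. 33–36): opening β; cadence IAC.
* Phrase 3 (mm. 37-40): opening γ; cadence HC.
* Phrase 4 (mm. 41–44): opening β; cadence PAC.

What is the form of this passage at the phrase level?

Four phrases in two halves: the first half (bars 29–36) ends with an imperfect authentic cadence, the second (bars 37–44) with a perfect authentic cadence — a large antecedent–consequent pair, i.e. a double period.
Phrase 3 begins with different material from phrase 1, making it contrasting.

contrasting double period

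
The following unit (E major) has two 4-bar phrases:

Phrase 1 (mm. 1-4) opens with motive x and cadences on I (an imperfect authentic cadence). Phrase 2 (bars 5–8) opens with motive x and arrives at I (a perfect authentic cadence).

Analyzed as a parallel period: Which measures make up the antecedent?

The antecedent is the phrase ending with the weaker cadence (imperfect authentic cadence, phrase 1) and the consequent the one ending more conclusively (perfect authentic cadence, phrase 2); the antecedent is mm. 1–4.

measures 1–4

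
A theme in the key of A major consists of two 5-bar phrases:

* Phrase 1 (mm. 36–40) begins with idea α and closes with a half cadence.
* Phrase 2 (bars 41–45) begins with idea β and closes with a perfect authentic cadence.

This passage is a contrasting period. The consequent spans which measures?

measures 41–45

The antecedent is the phrase ending with the weaker cadence (half cadence, phrase 1) and the consequent the one ending more conclusively (perfect authentic cadence, phrase 2); the consequent is bars 41–45.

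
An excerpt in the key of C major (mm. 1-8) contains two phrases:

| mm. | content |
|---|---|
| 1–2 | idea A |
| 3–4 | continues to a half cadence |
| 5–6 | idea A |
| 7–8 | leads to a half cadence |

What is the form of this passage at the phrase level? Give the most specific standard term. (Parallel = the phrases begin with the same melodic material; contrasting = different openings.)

repeated phrase

Both phrases have the same opening (A) and the same cadence (half cadence): the second is a restatement, not a consequent, so this is a repeated phrase rather than a period.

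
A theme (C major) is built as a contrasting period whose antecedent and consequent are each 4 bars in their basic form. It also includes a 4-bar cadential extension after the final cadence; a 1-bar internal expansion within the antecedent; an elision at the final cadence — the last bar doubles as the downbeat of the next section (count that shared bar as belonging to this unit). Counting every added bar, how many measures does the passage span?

Basic contrasting period: 4 + 4 = 8 bars.
8 (basic form) + 4 (cadential extension) + 1 (internal expansion) = 13.
The elision shares a bar with the next section but does not change this unit's count.

13 measures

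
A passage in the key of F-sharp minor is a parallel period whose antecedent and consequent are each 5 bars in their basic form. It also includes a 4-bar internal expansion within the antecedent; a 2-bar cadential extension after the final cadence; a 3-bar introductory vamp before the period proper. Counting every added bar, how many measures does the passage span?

Basic parallel period: 5 + 5 = 10 bars.
10 (basic form) + 4 (internal expansion) + 2 (cadential extension) + 3 (introduction) = 19.

19 measures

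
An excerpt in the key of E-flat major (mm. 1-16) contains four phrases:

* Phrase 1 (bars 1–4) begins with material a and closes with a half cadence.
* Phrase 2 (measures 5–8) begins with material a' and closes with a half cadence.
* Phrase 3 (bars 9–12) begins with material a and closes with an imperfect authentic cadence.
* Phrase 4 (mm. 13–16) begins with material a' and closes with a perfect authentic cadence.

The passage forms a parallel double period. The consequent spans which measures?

measures 9–16

In a double period the four phrases pair into a large antecedent (phrases 1–2, ending half cadence) and a large consequent (phrases 3–4, ending perfect authentic cadence). The consequent spans measures 9–16.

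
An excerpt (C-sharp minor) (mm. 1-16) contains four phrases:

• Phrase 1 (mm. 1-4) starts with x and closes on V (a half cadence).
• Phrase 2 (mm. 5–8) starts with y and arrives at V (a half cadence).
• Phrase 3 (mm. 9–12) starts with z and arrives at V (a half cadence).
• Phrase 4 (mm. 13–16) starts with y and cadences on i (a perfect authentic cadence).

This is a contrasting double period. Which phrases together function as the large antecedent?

In a double period the first pair of phrases (ending half cadence) is the large antecedent and the second pair (ending perfect authentic cadence) is the large consequent; the antecedent is phrases 1 and 2.

phrases 1 and 2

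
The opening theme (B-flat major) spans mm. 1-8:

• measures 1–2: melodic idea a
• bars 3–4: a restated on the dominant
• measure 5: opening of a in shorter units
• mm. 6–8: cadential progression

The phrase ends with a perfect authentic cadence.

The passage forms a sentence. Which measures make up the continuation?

measures 5–8

After the presentation (measures 1-4), the continuation covers the fragmentation through the cadence: mm. 5–8.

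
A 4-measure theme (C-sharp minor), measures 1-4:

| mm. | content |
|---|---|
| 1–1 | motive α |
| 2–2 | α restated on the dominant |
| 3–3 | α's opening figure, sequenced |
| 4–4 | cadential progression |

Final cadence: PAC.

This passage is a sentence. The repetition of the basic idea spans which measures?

measures 2–2

The presentation of a sentence is the basic idea (bar 1) plus its repetition (bar 2); the repetition of the basic idea is therefore m. 2.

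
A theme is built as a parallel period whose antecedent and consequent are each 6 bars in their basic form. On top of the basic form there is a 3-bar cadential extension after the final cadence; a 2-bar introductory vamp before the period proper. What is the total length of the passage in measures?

Basic parallel period: 6 + 6 = 12 bars.
12 (basic form) + 3 (cadential extension) + 2 (introduction) = 17.

17 measures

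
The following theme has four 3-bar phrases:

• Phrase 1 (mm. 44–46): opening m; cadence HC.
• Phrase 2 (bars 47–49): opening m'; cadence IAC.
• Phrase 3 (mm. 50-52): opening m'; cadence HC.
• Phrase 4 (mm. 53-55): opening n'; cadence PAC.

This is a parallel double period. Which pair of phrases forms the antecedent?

In a double period the first pair of phrases (ending imperfect authentic cadence) is the large antecedent and the second pair (ending perfect authentic cadence) is the large consequent; the antecedent is phrases 1 and 2.

phrases 1 and 2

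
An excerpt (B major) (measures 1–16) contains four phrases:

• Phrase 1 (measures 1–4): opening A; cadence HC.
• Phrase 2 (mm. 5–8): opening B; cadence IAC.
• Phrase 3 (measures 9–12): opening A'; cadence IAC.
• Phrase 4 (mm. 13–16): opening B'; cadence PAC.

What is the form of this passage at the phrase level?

Four phrases in two halves: the first half (mm. 1–8) ends with an imperfect authentic cadence, the second (mm. 9–16) with a perfect authentic cadence — a large antecedent–consequent pair, i.e. a double period.
Phrase 3 begins with the same material as phrase 1, making it parallel.

parallel double period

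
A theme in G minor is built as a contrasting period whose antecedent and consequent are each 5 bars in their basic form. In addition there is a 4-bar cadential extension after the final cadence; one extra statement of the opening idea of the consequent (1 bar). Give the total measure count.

15 measures

Basic contrasting period: 5 + 5 = 10 bars.
10 (basic form) + 4 (cadential extension) + 1 (extra statement) = 15.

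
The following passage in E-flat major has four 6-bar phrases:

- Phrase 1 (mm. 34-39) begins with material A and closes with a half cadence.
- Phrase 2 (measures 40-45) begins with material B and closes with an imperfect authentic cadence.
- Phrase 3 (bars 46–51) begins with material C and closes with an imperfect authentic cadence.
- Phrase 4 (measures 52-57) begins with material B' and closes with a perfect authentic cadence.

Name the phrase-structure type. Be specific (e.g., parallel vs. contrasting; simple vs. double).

contrasting double period

Four phrases in two halves: the first half (mm. 34–45) ends with an imperfect authentic cadence, the second (measures 46-57) with a perfect authentic cadence — a large antecedent–consequent pair, i.e. a double period.
Phrase 3 begins with different material from phrase 1, making it contrasting.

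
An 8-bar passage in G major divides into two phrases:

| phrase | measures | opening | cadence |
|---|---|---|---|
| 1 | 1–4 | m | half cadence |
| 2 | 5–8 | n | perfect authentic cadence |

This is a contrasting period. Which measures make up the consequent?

measures 5–8

The phrase ending with the weaker cadence (half cadence) is the antecedent; the one ending more conclusively (perfect authentic cadence) is the consequent. The consequent is measures 5–8.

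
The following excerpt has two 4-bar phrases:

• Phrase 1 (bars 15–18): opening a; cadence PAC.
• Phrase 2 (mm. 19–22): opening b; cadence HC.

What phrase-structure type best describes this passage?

The second phrase closes with a half cadence, which is not stronger than the first phrase's perfect authentic cadence; without a weak→strong cadential pair there is no antecedent–consequent relationship, so this is a phrase group rather than a period.

phrase group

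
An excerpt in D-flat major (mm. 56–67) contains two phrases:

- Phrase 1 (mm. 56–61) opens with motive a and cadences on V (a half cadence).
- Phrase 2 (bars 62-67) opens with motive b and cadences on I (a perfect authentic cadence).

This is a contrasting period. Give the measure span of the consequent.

The phrase ending with the weaker cadence (half cadence) is the antecedent; the one ending more conclusively (perfect authentic cadence) is the consequent. The consequent is measures 62–67.

measures 62–67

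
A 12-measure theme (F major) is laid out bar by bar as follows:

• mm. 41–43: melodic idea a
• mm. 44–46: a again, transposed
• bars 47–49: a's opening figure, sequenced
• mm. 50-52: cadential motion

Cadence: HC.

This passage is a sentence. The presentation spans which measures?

The presentation of a sentence is the basic idea (measures 41–43) plus its repetition (mm. 44-46); the presentation is therefore bars 41–46.

measures 41–46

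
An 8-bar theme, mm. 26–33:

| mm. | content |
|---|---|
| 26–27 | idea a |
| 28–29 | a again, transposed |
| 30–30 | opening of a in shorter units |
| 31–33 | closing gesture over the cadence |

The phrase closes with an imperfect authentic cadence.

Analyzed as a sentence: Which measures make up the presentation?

The presentation of a sentence is the basic idea (mm. 26–27) plus its repetition (mm. 28–29); the presentation is therefore mm. 26-29.

measures 26–29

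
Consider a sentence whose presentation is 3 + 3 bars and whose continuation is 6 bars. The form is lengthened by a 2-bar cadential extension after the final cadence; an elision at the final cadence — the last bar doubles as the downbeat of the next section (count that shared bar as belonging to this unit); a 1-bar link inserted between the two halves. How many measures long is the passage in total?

15 measures

Basic sentence: 3 + 3 + 6 = 12 bars.
12 (basic form) + 2 (cadential extension) + 1 (link) = 15.
The elision shares a bar with the next section but does not change this unit's count.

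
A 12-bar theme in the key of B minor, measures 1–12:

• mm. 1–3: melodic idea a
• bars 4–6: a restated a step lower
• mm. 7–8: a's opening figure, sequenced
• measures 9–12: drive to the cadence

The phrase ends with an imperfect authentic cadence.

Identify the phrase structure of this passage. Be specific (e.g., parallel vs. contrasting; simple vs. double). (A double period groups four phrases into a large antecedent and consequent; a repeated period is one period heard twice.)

sentence

Basic idea (mm. 1–3) + its repetition (bars 4–6) form the presentation; fragmentation and cadence (mm. 7–12) form the continuation — the 12-bar whole is a sentence.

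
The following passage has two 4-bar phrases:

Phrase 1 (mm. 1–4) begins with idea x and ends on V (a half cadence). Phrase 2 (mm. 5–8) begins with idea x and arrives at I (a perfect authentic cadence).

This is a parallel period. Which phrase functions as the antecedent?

The phrase ending with the weaker cadence (half cadence) is the antecedent; the one ending more conclusively (perfect authentic cadence) is the consequent. The antecedent is phrase 1.

phrase 1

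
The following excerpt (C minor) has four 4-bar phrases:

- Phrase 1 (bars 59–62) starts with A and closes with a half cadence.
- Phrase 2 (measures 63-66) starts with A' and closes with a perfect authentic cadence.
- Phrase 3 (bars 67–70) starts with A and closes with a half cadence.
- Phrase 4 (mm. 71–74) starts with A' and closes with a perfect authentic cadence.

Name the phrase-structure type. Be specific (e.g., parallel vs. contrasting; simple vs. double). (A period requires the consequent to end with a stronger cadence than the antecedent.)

The cadence pattern HC–PAC–HC–PAC is weak–strong twice, and phrases 3–4 restate phrases 1–2: a period heard twice, not a double period (which would end weakly at phrase 2).

repeated period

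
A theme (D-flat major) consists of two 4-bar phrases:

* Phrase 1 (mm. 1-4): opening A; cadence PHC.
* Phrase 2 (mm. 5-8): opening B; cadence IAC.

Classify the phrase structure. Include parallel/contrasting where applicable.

contrasting period

Phrase 1 ends with a Phrygian half cadence (weaker) and phrase 2 with an imperfect authentic cadence (stronger): antecedent + consequent = a period.
The two phrases open with different material (A / B), so the period is contrasting.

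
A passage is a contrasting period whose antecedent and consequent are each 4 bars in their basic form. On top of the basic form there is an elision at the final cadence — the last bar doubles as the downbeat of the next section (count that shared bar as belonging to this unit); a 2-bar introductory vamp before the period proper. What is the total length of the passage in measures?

10 measures

Basic contrasting period: 4 + 4 = 8 bars.
8 (basic form) + 2 (introduction) = 10.
The elision shares a bar with the next section but does not change this unit's count.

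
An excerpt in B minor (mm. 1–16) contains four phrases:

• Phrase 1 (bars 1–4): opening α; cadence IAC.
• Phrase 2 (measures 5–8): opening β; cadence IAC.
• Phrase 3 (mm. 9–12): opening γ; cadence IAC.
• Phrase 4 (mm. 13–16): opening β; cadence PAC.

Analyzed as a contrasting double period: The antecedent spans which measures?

measures 1–8

In a double period the four phrases pair into a large antecedent (phrases 1–2, ending imperfect authentic cadence) and a large consequent (phrases 3–4, ending perfect authentic cadence). The antecedent spans measures 1–8.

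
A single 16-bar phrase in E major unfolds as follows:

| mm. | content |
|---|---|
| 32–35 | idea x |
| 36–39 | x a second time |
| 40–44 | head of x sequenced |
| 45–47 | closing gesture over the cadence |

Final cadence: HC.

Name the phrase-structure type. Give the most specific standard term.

sentence

Basic idea (mm. 32–35) + its repetition (mm. 36–39) form the presentation; fragmentation and cadence (mm. 40-47) form the continuation — the 16-bar whole is a sentence.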